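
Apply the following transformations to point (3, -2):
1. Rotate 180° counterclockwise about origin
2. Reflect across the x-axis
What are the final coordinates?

Step 1: Rotate 180° → (-3, 2)
Step 2: Reflect across x-axis → (-3, -2)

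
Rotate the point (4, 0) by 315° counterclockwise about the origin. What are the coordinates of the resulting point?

Rotation matrix for 315°: [[cos 315°, -sin 315°], [sin 315°, cos 315°]] ≈ [[0.707107, 0.707107], [-0.707107, 0.707107]]
[[0.707107, 0.707107], [-0.707107, 0.707107]] × [4, 0]ᵀ ≈ [2.8284, -2.8284]ᵀ
Result: (2.8284, -2.8284)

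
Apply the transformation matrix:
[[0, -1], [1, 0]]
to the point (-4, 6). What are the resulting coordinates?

Matrix multiplication:
[[0, -1], [1, 0]] × [-4, 6]ᵀ
= [(0)(-4) + (-1)(6), (1)(-4) + (0)(6)]ᵀ
= [-6, -4]ᵀ
Result: (-6, -4)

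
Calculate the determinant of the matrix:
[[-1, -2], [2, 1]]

For a 2×2 matrix [[a, b], [c, d]], det = ad - bc
det = (-1)(1) - (-2)(2) = -1 - -4 = 3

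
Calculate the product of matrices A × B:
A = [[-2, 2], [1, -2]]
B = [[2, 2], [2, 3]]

Matrix multiplication:
C[0][0] = -2×2 + 2×2 = 0
C[0][1] = -2×2 + 2×3 = 2
C[1][0] = 1×2 + -2×2 = -2
C[1][1] = 1×2 + -2×3 = -4
Result: [[0, 2], [-2, -4]]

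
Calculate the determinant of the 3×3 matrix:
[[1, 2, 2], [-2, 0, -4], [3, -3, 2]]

Expansion along first row:
det = 1·det([[0,-4],[-3,2]]) - 2·det([[-2,-4],[3,2]]) + 2·det([[-2,0],[3,-3]])
    = 1·(0·2 - -4·-3) - 2·(-2·2 - -4·3) + 2·(-2·-3 - 0·3)
    = 1·-12 - 2·8 + 2·6
    = -12 + -16 + 12 = -16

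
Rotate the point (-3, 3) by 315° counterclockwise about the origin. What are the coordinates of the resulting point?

Rotation matrix for 315°: [[cos 315°, -sin 315°], [sin 315°, cos 315°]] ≈ [[0.707107, 0.707107], [-0.707107, 0.707107]]
[[0.707107, 0.707107], [-0.707107, 0.707107]] × [-3, 3]ᵀ ≈ [0, 4.2426]ᵀ
Result: (0, 4.2426)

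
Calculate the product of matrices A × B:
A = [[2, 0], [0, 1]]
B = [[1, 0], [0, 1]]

Matrix multiplication:
C[0][0] = 2×1 + 0×0 = 2
C[0][1] = 2×0 + 0×1 = 0
C[1][0] = 0×1 + 1×0 = 0
C[1][1] = 0×0 + 1×1 = 1
Result: [[2, 0], [0, 1]]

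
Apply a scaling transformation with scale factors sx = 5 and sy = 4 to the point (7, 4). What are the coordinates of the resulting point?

Scaling matrix:
[[5, 0], [0, 4]]
Result: (7 × 5, 4 × 4) = (35, 16)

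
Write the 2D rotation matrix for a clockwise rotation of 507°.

Rotation matrix formula: [[cos θ, -sin θ], [sin θ, cos θ]]
A clockwise rotation by 507° is equivalent to a counterclockwise rotation by -507°.
For θ = -507°:
cos(-507°) = -0.8387
sin(-507°) = -0.5446
Result: [[-0.8387, 0.5446], [-0.5446, -0.8387]]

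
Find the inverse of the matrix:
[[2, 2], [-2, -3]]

For [[a,b],[c,d]], inverse = (1/det)·[[d,-b],[-c,a]]
det = (2)(-3) - (2)(-2) = -6 - -4 = -2
Inverse = (1/-2)·[[-3, -2], [2, 2]]
= [[3/2, 1], [-1, -1]]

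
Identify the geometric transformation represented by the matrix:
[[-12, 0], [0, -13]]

This matrix represents: non-uniform scaling by sx = -12, sy = -13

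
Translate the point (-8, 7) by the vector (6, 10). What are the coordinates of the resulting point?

Translation by (6, 10) (homogeneous matrix [[1, 0, 6], [0, 1, 10], [0, 0, 1]]):
x' = -8 + 6 = -2
y' = 7 + 10 = 17
Result: (-2, 17)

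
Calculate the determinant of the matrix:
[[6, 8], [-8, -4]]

For a 2×2 matrix [[a, b], [c, d]], det = ad - bc
det = (6)(-4) - (8)(-8) = -24 - -64 = 40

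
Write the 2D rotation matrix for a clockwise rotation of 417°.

Rotation matrix formula: [[cos θ, -sin θ], [sin θ, cos θ]]
A clockwise rotation by 417° is equivalent to a counterclockwise rotation by -417°.
For θ = -417°:
cos(-417°) = 0.5446
sin(-417°) = -0.8387
Result: [[0.5446, 0.8387], [-0.8387, 0.5446]]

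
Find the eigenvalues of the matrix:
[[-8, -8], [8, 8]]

Characteristic equation: det(A - λI) = 0
λ² - (trace)λ + (det) = 0
trace = -8 + 8 = 0, det = (-8)(8) - (-8)(8) = 0
λ² - (0)λ + (0) = 0
λ = (0 ± √((0)² - 4·(0))) / 2 = (0 ± √0) / 2
Solving: λ = 0, 0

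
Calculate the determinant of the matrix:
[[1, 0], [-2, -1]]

For a 2×2 matrix [[a, b], [c, d]], det = ad - bc
det = (1)(-1) - (0)(-2) = -1 - 0 = -1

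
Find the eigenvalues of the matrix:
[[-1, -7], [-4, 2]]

Characteristic equation: det(A - λI) = 0
λ² - (trace)λ + (det) = 0
trace = -1 + 2 = 1, det = (-1)(2) - (-7)(-4) = -30
λ² - (1)λ + (-30) = 0
λ = (1 ± √((1)² - 4·(-30))) / 2 = (1 ± √121) / 2
Solving: λ = -5, 6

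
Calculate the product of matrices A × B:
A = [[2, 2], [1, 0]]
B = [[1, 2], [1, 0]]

Matrix multiplication:
C[0][0] = 2×1 + 2×1 = 4
C[0][1] = 2×2 + 2×0 = 4
C[1][0] = 1×1 + 0×1 = 1
C[1][1] = 1×2 + 0×0 = 2
Result: [[4, 4], [1, 2]]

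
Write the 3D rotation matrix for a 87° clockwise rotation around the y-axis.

Rotation matrix for clockwise 87° around y-axis:
A clockwise rotation by 87° is a counterclockwise rotation by -87°.
cos(-87°) = 0.0523, sin(-87°) = -0.9986
Result: [[0.0523, 0, -0.9986], [0, 1, 0], [0.9986, 0, 0.0523]]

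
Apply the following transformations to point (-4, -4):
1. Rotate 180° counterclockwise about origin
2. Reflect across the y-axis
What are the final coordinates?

Step 1: Rotate 180° → (4, 4)
Step 2: Reflect across y-axis → (-4, 4)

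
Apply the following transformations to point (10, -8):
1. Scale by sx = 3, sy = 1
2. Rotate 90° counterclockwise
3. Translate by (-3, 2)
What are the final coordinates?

Step 1: Scale → (30, -8)
Step 2: Rotate 90° → (8, 30)
Step 3: Translate → (5, 32)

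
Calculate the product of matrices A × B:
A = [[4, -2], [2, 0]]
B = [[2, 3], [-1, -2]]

Matrix multiplication:
C[0][0] = 4×2 + -2×-1 = 10
C[0][1] = 4×3 + -2×-2 = 16
C[1][0] = 2×2 + 0×-1 = 4
C[1][1] = 2×3 + 0×-2 = 6
Result: [[10, 16], [4, 6]]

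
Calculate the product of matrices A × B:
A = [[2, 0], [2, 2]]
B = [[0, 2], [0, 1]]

Matrix multiplication:
C[0][0] = 2×0 + 0×0 = 0
C[0][1] = 2×2 + 0×1 = 4
C[1][0] = 2×0 + 2×0 = 0
C[1][1] = 2×2 + 2×1 = 6
Result: [[0, 4], [0, 6]]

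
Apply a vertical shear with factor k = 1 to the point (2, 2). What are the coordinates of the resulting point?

Shear matrix for vertical shear with factor k = 1:
[[1, 0], [1, 1]]
Result: (2, 2) → (2, 4)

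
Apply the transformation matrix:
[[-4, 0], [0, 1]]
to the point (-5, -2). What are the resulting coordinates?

Matrix multiplication:
[[-4, 0], [0, 1]] × [-5, -2]ᵀ
= [(-4)(-5) + (0)(-2), (0)(-5) + (1)(-2)]ᵀ
= [20, -2]ᵀ
Result: (20, -2)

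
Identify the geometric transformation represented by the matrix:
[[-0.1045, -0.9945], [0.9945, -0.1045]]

This matrix represents: rotation by 96° counterclockwise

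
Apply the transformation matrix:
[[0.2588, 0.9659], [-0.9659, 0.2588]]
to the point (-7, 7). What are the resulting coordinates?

Matrix multiplication:
[[0.2588, 0.9659], [-0.9659, 0.2588]] × [-7, 7]ᵀ
= [(0.2588)(-7) + (0.9659)(7), (-0.9659)(-7) + (0.2588)(7)]ᵀ
= [4.9497, 8.5729]ᵀ
Result: (4.9497, 8.5729)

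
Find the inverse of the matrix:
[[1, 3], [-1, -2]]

For [[a,b],[c,d]], inverse = (1/det)·[[d,-b],[-c,a]]
det = (1)(-2) - (3)(-1) = -2 - -3 = 1
Inverse = [[-2, -3], [1, 1]]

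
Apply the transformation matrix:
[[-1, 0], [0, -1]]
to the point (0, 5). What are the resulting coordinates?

Matrix multiplication:
[[-1, 0], [0, -1]] × [0, 5]ᵀ
= [(-1)(0) + (0)(5), (0)(0) + (-1)(5)]ᵀ
= [0, -5]ᵀ
Result: (0, -5)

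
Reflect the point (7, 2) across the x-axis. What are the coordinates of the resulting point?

Reflection across x-axis: (7, 2) → (7, -2)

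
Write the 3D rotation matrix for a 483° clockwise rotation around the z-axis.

Rotation matrix for clockwise 483° around z-axis:
A clockwise rotation by 483° is a counterclockwise rotation by -483°.
cos(-483°) = -0.5446, sin(-483°) = -0.8387
Result: [[-0.5446, 0.8387, 0], [-0.8387, -0.5446, 0], [0, 0, 1]]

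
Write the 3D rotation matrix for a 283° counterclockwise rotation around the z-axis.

Rotation matrix for counterclockwise 283° around z-axis:
cos(283°) = 0.2250, sin(283°) = -0.9744
Result: [[0.2250, 0.9744, 0], [-0.9744, 0.2250, 0], [0, 0, 1]]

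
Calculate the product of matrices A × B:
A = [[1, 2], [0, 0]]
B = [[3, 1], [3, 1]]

Matrix multiplication:
C[0][0] = 1×3 + 2×3 = 9
C[0][1] = 1×1 + 2×1 = 3
C[1][0] = 0×3 + 0×3 = 0
C[1][1] = 0×1 + 0×1 = 0
Result: [[9, 3], [0, 0]]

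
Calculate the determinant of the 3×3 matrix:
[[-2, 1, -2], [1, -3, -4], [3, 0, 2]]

Expansion along first row:
det = -2·det([[-3,-4],[0,2]]) - 1·det([[1,-4],[3,2]]) + -2·det([[1,-3],[3,0]])
    = -2·(-3·2 - -4·0) - 1·(1·2 - -4·3) + -2·(1·0 - -3·3)
    = -2·-6 - 1·14 + -2·9
    = 12 + -14 + -18 = -20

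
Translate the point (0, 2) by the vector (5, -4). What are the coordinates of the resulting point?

Translation by (5, -4) (homogeneous matrix [[1, 0, 5], [0, 1, -4], [0, 0, 1]]):
x' = 0 + 5 = 5
y' = 2 + -4 = -2
Result: (5, -2)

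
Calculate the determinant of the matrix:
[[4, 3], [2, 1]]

For a 2×2 matrix [[a, b], [c, d]], det = ad - bc
det = (4)(1) - (3)(2) = 4 - 6 = -2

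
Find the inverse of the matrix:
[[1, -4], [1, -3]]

For [[a,b],[c,d]], inverse = (1/det)·[[d,-b],[-c,a]]
det = (1)(-3) - (-4)(1) = -3 - -4 = 1
Inverse = [[-3, 4], [-1, 1]]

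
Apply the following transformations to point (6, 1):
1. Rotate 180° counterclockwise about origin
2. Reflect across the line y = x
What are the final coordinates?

Step 1: Rotate 180° → (-6, -1)
Step 2: Reflect across line y = x → (-1, -6)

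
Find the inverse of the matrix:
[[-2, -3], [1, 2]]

For [[a,b],[c,d]], inverse = (1/det)·[[d,-b],[-c,a]]
det = (-2)(2) - (-3)(1) = -4 - -3 = -1
Inverse = (1/-1)·[[2, 3], [-1, -2]]
= [[-2, -3], [1, 2]]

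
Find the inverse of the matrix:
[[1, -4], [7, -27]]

For [[a,b],[c,d]], inverse = (1/det)·[[d,-b],[-c,a]]
det = (1)(-27) - (-4)(7) = -27 - -28 = 1
Inverse = [[-27, 4], [-7, 1]]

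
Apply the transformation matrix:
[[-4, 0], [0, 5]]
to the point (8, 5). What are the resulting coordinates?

Matrix multiplication:
[[-4, 0], [0, 5]] × [8, 5]ᵀ
= [(-4)(8) + (0)(5), (0)(8) + (5)(5)]ᵀ
= [-32, 25]ᵀ
Result: (-32, 25)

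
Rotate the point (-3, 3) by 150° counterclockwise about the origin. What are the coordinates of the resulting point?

Rotation matrix for 150°: [[cos 150°, -sin 150°], [sin 150°, cos 150°]] ≈ [[-0.866025, -0.500000], [0.500000, -0.866025]]
[[-0.866025, -0.500000], [0.500000, -0.866025]] × [-3, 3]ᵀ ≈ [1.0981, -4.0981]ᵀ
Result: (1.0981, -4.0981)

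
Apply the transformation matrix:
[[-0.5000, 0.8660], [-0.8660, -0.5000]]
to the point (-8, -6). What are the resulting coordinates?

Matrix multiplication:
[[-0.5000, 0.8660], [-0.8660, -0.5000]] × [-8, -6]ᵀ
= [(-0.5000)(-8) + (0.8660)(-6), (-0.8660)(-8) + (-0.5000)(-6)]ᵀ
= [-1.1960, 9.9280]ᵀ
Result: (-1.1960, 9.9280)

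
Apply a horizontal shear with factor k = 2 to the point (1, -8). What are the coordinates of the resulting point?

Shear matrix for horizontal shear with factor k = 2:
[[1, 2], [0, 1]]
Result: (1, -8) → (-15, -8)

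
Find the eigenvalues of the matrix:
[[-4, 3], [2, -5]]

Characteristic equation: det(A - λI) = 0
λ² - (trace)λ + (det) = 0
trace = -4 + -5 = -9, det = (-4)(-5) - (3)(2) = 14
λ² - (-9)λ + (14) = 0
λ = (-9 ± √((-9)² - 4·(14))) / 2 = (-9 ± √25) / 2
Solving: λ = -7, -2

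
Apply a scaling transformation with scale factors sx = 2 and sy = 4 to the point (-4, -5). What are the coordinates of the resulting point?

Scaling matrix:
[[2, 0], [0, 4]]
Result: (-4 × 2, -5 × 4) = (-8, -20)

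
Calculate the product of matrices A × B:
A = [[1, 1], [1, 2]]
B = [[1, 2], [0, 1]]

Matrix multiplication:
C[0][0] = 1×1 + 1×0 = 1
C[0][1] = 1×2 + 1×1 = 3
C[1][0] = 1×1 + 2×0 = 1
C[1][1] = 1×2 + 2×1 = 4
Result: [[1, 3], [1, 4]]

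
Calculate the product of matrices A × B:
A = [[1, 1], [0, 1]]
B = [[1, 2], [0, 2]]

Matrix multiplication:
C[0][0] = 1×1 + 1×0 = 1
C[0][1] = 1×2 + 1×2 = 4
C[1][0] = 0×1 + 1×0 = 0
C[1][1] = 0×2 + 1×2 = 2
Result: [[1, 4], [0, 2]]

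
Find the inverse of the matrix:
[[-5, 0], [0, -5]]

For [[a,b],[c,d]], inverse = (1/det)·[[d,-b],[-c,a]]
det = (-5)(-5) - (0)(0) = 25 - 0 = 25
Inverse = (1/25)·[[-5, 0], [0, -5]]
= [[-1/5, 0], [0, -1/5]]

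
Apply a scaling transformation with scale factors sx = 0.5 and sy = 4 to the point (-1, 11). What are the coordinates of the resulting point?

Scaling matrix:
[[0.50, 0], [0, 4]]
Result: (-1 × 0.5, 11 × 4) = (-0.5, 44)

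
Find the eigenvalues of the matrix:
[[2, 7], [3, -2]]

Characteristic equation: det(A - λI) = 0
λ² - (trace)λ + (det) = 0
trace = 2 + -2 = 0, det = (2)(-2) - (7)(3) = -25
λ² - (0)λ + (-25) = 0
λ = (0 ± √((0)² - 4·(-25))) / 2 = (0 ± √100) / 2
Solving: λ = -5, 5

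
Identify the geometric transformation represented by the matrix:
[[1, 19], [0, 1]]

This matrix represents: horizontal shear with factor 19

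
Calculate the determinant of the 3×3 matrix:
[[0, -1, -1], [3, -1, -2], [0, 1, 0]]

Expansion along first row:
det = 0·det([[-1,-2],[1,0]]) - -1·det([[3,-2],[0,0]]) + -1·det([[3,-1],[0,1]])
    = 0·(-1·0 - -2·1) - -1·(3·0 - -2·0) + -1·(3·1 - -1·0)
    = 0·2 - -1·0 + -1·3
    = 0 + 0 + -3 = -3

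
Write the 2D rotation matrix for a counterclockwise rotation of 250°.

Rotation matrix formula: [[cos θ, -sin θ], [sin θ, cos θ]]
For θ = 250°:
cos(250°) = -0.3420
sin(250°) = -0.9397
Result: [[-0.3420, 0.9397], [-0.9397, -0.3420]]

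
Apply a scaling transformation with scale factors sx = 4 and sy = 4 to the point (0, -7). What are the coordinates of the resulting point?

Scaling matrix:
[[4, 0], [0, 4]]
Result: (0 × 4, -7 × 4) = (0, -28)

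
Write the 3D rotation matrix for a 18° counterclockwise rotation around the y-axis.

Rotation matrix for counterclockwise 18° around y-axis:
cos(18°) = 0.9511, sin(18°) = 0.3090
Result: [[0.9511, 0, 0.3090], [0, 1, 0], [-0.3090, 0, 0.9511]]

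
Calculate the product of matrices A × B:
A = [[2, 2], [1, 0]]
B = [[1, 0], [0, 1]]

Matrix multiplication:
C[0][0] = 2×1 + 2×0 = 2
C[0][1] = 2×0 + 2×1 = 2
C[1][0] = 1×1 + 0×0 = 1
C[1][1] = 1×0 + 0×1 = 0
Result: [[2, 2], [1, 0]]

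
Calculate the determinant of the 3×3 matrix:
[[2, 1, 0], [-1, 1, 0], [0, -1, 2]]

Expansion along first row:
det = 2·det([[1,0],[-1,2]]) - 1·det([[-1,0],[0,2]]) + 0·det([[-1,1],[0,-1]])
    = 2·(1·2 - 0·-1) - 1·(-1·2 - 0·0) + 0·(-1·-1 - 1·0)
    = 2·2 - 1·-2 + 0·1
    = 4 + 2 + 0 = 6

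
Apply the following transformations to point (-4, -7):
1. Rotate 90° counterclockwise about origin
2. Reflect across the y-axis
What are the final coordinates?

Step 1: Rotate 90° → (7, -4)
Step 2: Reflect across y-axis → (-7, -4)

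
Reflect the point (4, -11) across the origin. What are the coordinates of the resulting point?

Reflection across origin: (4, -11) → (-4, 11)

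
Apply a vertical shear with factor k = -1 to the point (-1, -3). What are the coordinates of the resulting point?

Shear matrix for vertical shear with factor k = -1:
[[1, 0], [-1, 1]]
Result: (-1, -3) → (-1, -2)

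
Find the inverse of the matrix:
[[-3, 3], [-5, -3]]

For [[a,b],[c,d]], inverse = (1/det)·[[d,-b],[-c,a]]
det = (-3)(-3) - (3)(-5) = 9 - -15 = 24
Inverse = (1/24)·[[-3, -3], [5, -3]]
= [[-1/8, -1/8], [5/24, -1/8]]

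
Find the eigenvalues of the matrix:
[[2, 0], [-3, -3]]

Characteristic equation: det(A - λI) = 0
λ² - (trace)λ + (det) = 0
trace = 2 + -3 = -1, det = (2)(-3) - (0)(-3) = -6
λ² - (-1)λ + (-6) = 0
λ = (-1 ± √((-1)² - 4·(-6))) / 2 = (-1 ± √25) / 2
Solving: λ = -3, 2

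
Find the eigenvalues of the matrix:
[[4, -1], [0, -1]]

Characteristic equation: det(A - λI) = 0
λ² - (trace)λ + (det) = 0
trace = 4 + -1 = 3, det = (4)(-1) - (-1)(0) = -4
λ² - (3)λ + (-4) = 0
λ = (3 ± √((3)² - 4·(-4))) / 2 = (3 ± √25) / 2
Solving: λ = -1, 4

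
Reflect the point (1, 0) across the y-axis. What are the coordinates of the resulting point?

Reflection across y-axis: (1, 0) → (-1, 0)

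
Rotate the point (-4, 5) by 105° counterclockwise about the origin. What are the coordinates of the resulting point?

Rotation matrix for 105°: [[cos 105°, -sin 105°], [sin 105°, cos 105°]] ≈ [[-0.258819, -0.965926], [0.965926, -0.258819]]
[[-0.258819, -0.965926], [0.965926, -0.258819]] × [-4, 5]ᵀ ≈ [-3.7944, -5.1578]ᵀ
Result: (-3.7944, -5.1578)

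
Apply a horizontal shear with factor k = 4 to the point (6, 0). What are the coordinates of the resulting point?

Shear matrix for horizontal shear with factor k = 4:
[[1, 4], [0, 1]]
Result: (6, 0) → (6, 0)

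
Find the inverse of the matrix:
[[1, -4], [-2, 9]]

For [[a,b],[c,d]], inverse = (1/det)·[[d,-b],[-c,a]]
det = (1)(9) - (-4)(-2) = 9 - 8 = 1
Inverse = [[9, 4], [2, 1]]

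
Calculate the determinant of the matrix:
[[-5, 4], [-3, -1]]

For a 2×2 matrix [[a, b], [c, d]], det = ad - bc
det = (-5)(-1) - (4)(-3) = 5 - -12 = 17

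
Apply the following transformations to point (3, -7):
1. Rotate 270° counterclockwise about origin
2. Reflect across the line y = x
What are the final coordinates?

Step 1: Rotate 270° → (-7, -3)
Step 2: Reflect across line y = x → (-3, -7)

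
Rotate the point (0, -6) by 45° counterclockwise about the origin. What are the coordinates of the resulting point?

Rotation matrix for 45°: [[cos 45°, -sin 45°], [sin 45°, cos 45°]] ≈ [[0.707107, -0.707107], [0.707107, 0.707107]]
[[0.707107, -0.707107], [0.707107, 0.707107]] × [0, -6]ᵀ ≈ [4.2426, -4.2426]ᵀ
Result: (4.2426, -4.2426)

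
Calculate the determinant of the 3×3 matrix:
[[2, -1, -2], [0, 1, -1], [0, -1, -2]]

Expansion along first row:
det = 2·det([[1,-1],[-1,-2]]) - -1·det([[0,-1],[0,-2]]) + -2·det([[0,1],[0,-1]])
    = 2·(1·-2 - -1·-1) - -1·(0·-2 - -1·0) + -2·(0·-1 - 1·0)
    = 2·-3 - -1·0 + -2·0
    = -6 + 0 + 0 = -6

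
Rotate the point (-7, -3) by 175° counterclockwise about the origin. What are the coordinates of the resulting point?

Rotation matrix for 175°: [[cos 175°, -sin 175°], [sin 175°, cos 175°]] ≈ [[-0.996195, -0.087156], [0.087156, -0.996195]]
[[-0.996195, -0.087156], [0.087156, -0.996195]] × [-7, -3]ᵀ ≈ [7.2348, 2.3785]ᵀ
Result: (7.2348, 2.3785)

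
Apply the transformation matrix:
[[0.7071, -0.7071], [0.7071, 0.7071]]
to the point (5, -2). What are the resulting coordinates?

Matrix multiplication:
[[0.7071, -0.7071], [0.7071, 0.7071]] × [5, -2]ᵀ
= [(0.7071)(5) + (-0.7071)(-2), (0.7071)(5) + (0.7071)(-2)]ᵀ
= [4.9497, 2.1213]ᵀ
Result: (4.9497, 2.1213)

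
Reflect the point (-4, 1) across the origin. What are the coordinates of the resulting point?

Reflection across origin: (-4, 1) → (4, -1)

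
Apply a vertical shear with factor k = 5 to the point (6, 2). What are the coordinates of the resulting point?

Shear matrix for vertical shear with factor k = 5:
[[1, 0], [5, 1]]
Result: (6, 2) → (6, 32)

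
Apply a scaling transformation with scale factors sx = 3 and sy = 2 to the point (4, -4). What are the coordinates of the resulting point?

Scaling matrix:
[[3, 0], [0, 2]]
Result: (4 × 3, -4 × 2) = (12, -8)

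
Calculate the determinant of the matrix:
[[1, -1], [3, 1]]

For a 2×2 matrix [[a, b], [c, d]], det = ad - bc
det = (1)(1) - (-1)(3) = 1 - -3 = 4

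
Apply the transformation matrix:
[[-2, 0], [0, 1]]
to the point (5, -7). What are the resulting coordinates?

Matrix multiplication:
[[-2, 0], [0, 1]] × [5, -7]ᵀ
= [(-2)(5) + (0)(-7), (0)(5) + (1)(-7)]ᵀ
= [-10, -7]ᵀ
Result: (-10, -7)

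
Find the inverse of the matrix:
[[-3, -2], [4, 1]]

For [[a,b],[c,d]], inverse = (1/det)·[[d,-b],[-c,a]]
det = (-3)(1) - (-2)(4) = -3 - -8 = 5
Inverse = (1/5)·[[1, 2], [-4, -3]]
= [[1/5, 2/5], [-4/5, -3/5]]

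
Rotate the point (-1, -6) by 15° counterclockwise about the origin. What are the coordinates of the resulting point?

Rotation matrix for 15°: [[cos 15°, -sin 15°], [sin 15°, cos 15°]] ≈ [[0.965926, -0.258819], [0.258819, 0.965926]]
[[0.965926, -0.258819], [0.258819, 0.965926]] × [-1, -6]ᵀ ≈ [0.5870, -6.0544]ᵀ
Result: (0.5870, -6.0544)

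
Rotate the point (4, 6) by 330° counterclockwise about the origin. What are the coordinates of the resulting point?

Rotation matrix for 330°: [[cos 330°, -sin 330°], [sin 330°, cos 330°]] ≈ [[0.866025, 0.500000], [-0.500000, 0.866025]]
[[0.866025, 0.500000], [-0.500000, 0.866025]] × [4, 6]ᵀ ≈ [6.4641, 3.1962]ᵀ
Result: (6.4641, 3.1962)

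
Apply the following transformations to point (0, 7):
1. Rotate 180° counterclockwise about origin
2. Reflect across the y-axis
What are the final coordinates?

Step 1: Rotate 180° → (0, -7)
Step 2: Reflect across y-axis → (0, -7)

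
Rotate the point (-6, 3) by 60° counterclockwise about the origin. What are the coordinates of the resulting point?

Rotation matrix for 60°: [[cos 60°, -sin 60°], [sin 60°, cos 60°]] ≈ [[0.500000, -0.866025], [0.866025, 0.500000]]
[[0.500000, -0.866025], [0.866025, 0.500000]] × [-6, 3]ᵀ ≈ [-5.5981, -3.6962]ᵀ
Result: (-5.5981, -3.6962)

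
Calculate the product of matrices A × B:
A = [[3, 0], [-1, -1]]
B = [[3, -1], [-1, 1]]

Matrix multiplication:
C[0][0] = 3×3 + 0×-1 = 9
C[0][1] = 3×-1 + 0×1 = -3
C[1][0] = -1×3 + -1×-1 = -2
C[1][1] = -1×-1 + -1×1 = 0
Result: [[9, -3], [-2, 0]]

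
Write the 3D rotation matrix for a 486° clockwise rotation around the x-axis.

Rotation matrix for clockwise 486° around x-axis:
A clockwise rotation by 486° is a counterclockwise rotation by -486°.
cos(-486°) = -0.5878, sin(-486°) = -0.8090
Result: [[1, 0, 0], [0, -0.5878, 0.8090], [0, -0.8090, -0.5878]]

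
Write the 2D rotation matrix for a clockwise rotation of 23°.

Rotation matrix formula: [[cos θ, -sin θ], [sin θ, cos θ]]
A clockwise rotation by 23° is equivalent to a counterclockwise rotation by -23°.
For θ = -23°:
cos(-23°) = 0.9205
sin(-23°) = -0.3907
Result: [[0.9205, 0.3907], [-0.3907, 0.9205]]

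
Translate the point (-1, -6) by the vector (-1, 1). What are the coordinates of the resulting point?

Translation by (-1, 1) (homogeneous matrix [[1, 0, -1], [0, 1, 1], [0, 0, 1]]):
x' = -1 + -1 = -2
y' = -6 + 1 = -5
Result: (-2, -5)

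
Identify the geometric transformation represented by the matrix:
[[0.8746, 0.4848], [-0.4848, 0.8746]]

This matrix represents: rotation by 331° counterclockwise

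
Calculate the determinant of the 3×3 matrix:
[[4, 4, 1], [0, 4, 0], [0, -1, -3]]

Expansion along first row:
det = 4·det([[4,0],[-1,-3]]) - 4·det([[0,0],[0,-3]]) + 1·det([[0,4],[0,-1]])
    = 4·(4·-3 - 0·-1) - 4·(0·-3 - 0·0) + 1·(0·-1 - 4·0)
    = 4·-12 - 4·0 + 1·0
    = -48 + 0 + 0 = -48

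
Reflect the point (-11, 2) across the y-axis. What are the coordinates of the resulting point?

Reflection across y-axis: (-11, 2) → (11, 2)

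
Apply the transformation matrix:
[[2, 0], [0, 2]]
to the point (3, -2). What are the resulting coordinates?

Matrix multiplication:
[[2, 0], [0, 2]] × [3, -2]ᵀ
= [(2)(3) + (0)(-2), (0)(3) + (2)(-2)]ᵀ
= [6, -4]ᵀ
Result: (6, -4)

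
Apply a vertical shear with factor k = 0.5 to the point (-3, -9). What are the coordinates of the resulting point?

Shear matrix for vertical shear with factor k = 0.5:
[[1, 0], [0.50, 1]]
Result: (-3, -9) → (-3, -10.5)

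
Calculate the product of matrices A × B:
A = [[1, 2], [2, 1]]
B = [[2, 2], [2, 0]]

Matrix multiplication:
C[0][0] = 1×2 + 2×2 = 6
C[0][1] = 1×2 + 2×0 = 2
C[1][0] = 2×2 + 1×2 = 6
C[1][1] = 2×2 + 1×0 = 4
Result: [[6, 2], [6, 4]]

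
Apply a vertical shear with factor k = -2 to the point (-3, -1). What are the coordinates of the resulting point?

Shear matrix for vertical shear with factor k = -2:
[[1, 0], [-2, 1]]
Result: (-3, -1) → (-3, 5)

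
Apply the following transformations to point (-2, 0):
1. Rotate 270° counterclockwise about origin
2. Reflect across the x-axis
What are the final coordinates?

Step 1: Rotate 270° → (0, 2)
Step 2: Reflect across x-axis → (0, -2)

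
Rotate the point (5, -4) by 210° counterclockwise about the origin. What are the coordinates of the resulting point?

Rotation matrix for 210°: [[cos 210°, -sin 210°], [sin 210°, cos 210°]] ≈ [[-0.866025, 0.500000], [-0.500000, -0.866025]]
[[-0.866025, 0.500000], [-0.500000, -0.866025]] × [5, -4]ᵀ ≈ [-6.3301, 0.9641]ᵀ
Result: (-6.3301, 0.9641)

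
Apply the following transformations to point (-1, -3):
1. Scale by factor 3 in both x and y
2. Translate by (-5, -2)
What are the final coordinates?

Step 1: Scale (-1, -3) by 3 → (-3, -9)
Step 2: Translate by (-5, -2) → (-8, -11)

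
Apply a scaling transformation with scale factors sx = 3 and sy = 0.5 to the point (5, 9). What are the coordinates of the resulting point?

Scaling matrix:
[[3, 0], [0, 0.50]]
Result: (5 × 3, 9 × 0.5) = (15, 4.5)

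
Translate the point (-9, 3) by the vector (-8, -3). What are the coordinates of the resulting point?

Translation by (-8, -3) (homogeneous matrix [[1, 0, -8], [0, 1, -3], [0, 0, 1]]):
x' = -9 + -8 = -17
y' = 3 + -3 = 0
Result: (-17, 0)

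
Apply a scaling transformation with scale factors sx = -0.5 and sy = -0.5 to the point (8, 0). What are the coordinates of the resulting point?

Scaling matrix:
[[-0.50, 0], [0, -0.50]]
Result: (8 × -0.5, 0 × -0.5) = (-4, 0)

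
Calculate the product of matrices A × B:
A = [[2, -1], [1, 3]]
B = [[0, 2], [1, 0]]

Matrix multiplication:
C[0][0] = 2×0 + -1×1 = -1
C[0][1] = 2×2 + -1×0 = 4
C[1][0] = 1×0 + 3×1 = 3
C[1][1] = 1×2 + 3×0 = 2
Result: [[-1, 4], [3, 2]]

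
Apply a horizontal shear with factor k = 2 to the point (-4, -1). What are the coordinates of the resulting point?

Shear matrix for horizontal shear with factor k = 2:
[[1, 2], [0, 1]]
Result: (-4, -1) → (-6, -1)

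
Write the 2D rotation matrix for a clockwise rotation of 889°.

Rotation matrix formula: [[cos θ, -sin θ], [sin θ, cos θ]]
A clockwise rotation by 889° is equivalent to a counterclockwise rotation by -889°.
For θ = -889°:
cos(-889°) = -0.9816
sin(-889°) = -0.1908
Result: [[-0.9816, 0.1908], [-0.1908, -0.9816]]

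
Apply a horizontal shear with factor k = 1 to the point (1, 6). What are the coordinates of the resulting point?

Shear matrix for horizontal shear with factor k = 1:
[[1, 1], [0, 1]]
Result: (1, 6) → (7, 6)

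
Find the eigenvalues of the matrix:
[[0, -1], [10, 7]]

Characteristic equation: det(A - λI) = 0
λ² - (trace)λ + (det) = 0
trace = 0 + 7 = 7, det = (0)(7) - (-1)(10) = 10
λ² - (7)λ + (10) = 0
λ = (7 ± √((7)² - 4·(10))) / 2 = (7 ± √9) / 2
Solving: λ = 2, 5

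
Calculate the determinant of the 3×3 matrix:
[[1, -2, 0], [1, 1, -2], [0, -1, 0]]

Expansion along first row:
det = 1·det([[1,-2],[-1,0]]) - -2·det([[1,-2],[0,0]]) + 0·det([[1,1],[0,-1]])
    = 1·(1·0 - -2·-1) - -2·(1·0 - -2·0) + 0·(1·-1 - 1·0)
    = 1·-2 - -2·0 + 0·-1
    = -2 + 0 + 0 = -2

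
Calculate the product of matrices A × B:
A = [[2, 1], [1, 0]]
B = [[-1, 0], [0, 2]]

Matrix multiplication:
C[0][0] = 2×-1 + 1×0 = -2
C[0][1] = 2×0 + 1×2 = 2
C[1][0] = 1×-1 + 0×0 = -1
C[1][1] = 1×0 + 0×2 = 0
Result: [[-2, 2], [-1, 0]]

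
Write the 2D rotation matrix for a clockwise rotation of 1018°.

Rotation matrix formula: [[cos θ, -sin θ], [sin θ, cos θ]]
A clockwise rotation by 1018° is equivalent to a counterclockwise rotation by -1018°.
For θ = -1018°:
cos(-1018°) = 0.4695
sin(-1018°) = 0.8829
Result: [[0.4695, -0.8829], [0.8829, 0.4695]]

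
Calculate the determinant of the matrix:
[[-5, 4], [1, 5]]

For a 2×2 matrix [[a, b], [c, d]], det = ad - bc
det = (-5)(5) - (4)(1) = -25 - 4 = -29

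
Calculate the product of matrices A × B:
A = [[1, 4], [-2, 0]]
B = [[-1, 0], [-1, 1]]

Matrix multiplication:
C[0][0] = 1×-1 + 4×-1 = -5
C[0][1] = 1×0 + 4×1 = 4
C[1][0] = -2×-1 + 0×-1 = 2
C[1][1] = -2×0 + 0×1 = 0
Result: [[-5, 4], [2, 0]]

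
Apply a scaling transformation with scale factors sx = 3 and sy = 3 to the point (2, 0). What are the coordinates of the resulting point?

Scaling matrix:
[[3, 0], [0, 3]]
Result: (2 × 3, 0 × 3) = (6, 0)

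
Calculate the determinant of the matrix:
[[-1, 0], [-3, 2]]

For a 2×2 matrix [[a, b], [c, d]], det = ad - bc
det = (-1)(2) - (0)(-3) = -2 - 0 = -2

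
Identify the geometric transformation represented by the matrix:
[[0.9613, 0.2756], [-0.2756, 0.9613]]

This matrix represents: rotation by 344° counterclockwise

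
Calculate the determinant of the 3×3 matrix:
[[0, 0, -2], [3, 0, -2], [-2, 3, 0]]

Expansion along first row:
det = 0·det([[0,-2],[3,0]]) - 0·det([[3,-2],[-2,0]]) + -2·det([[3,0],[-2,3]])
    = 0·(0·0 - -2·3) - 0·(3·0 - -2·-2) + -2·(3·3 - 0·-2)
    = 0·6 - 0·-4 + -2·9
    = 0 + 0 + -18 = -18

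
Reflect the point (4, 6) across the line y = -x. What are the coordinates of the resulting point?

Reflection across line y = -x: (4, 6) → (-6, -4)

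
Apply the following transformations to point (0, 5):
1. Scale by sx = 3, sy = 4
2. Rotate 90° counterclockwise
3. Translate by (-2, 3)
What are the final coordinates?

Step 1: Scale → (0, 20)
Step 2: Rotate 90° → (-20, 0)
Step 3: Translate → (-22, 3)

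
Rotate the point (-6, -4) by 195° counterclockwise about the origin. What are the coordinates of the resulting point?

Rotation matrix for 195°: [[cos 195°, -sin 195°], [sin 195°, cos 195°]] ≈ [[-0.965926, 0.258819], [-0.258819, -0.965926]]
[[-0.965926, 0.258819], [-0.258819, -0.965926]] × [-6, -4]ᵀ ≈ [4.7603, 5.4166]ᵀ
Result: (4.7603, 5.4166)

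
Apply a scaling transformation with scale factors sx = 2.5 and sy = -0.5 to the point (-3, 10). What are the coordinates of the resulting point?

Scaling matrix:
[[2.50, 0], [0, -0.50]]
Result: (-3 × 2.5, 10 × -0.5) = (-7.5, -5)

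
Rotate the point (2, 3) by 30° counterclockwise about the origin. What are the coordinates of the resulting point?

Rotation matrix for 30°: [[cos 30°, -sin 30°], [sin 30°, cos 30°]] ≈ [[0.866025, -0.500000], [0.500000, 0.866025]]
[[0.866025, -0.500000], [0.500000, 0.866025]] × [2, 3]ᵀ ≈ [0.2321, 3.5981]ᵀ
Result: (0.2321, 3.5981)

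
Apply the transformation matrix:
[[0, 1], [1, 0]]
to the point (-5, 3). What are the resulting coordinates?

Matrix multiplication:
[[0, 1], [1, 0]] × [-5, 3]ᵀ
= [(0)(-5) + (1)(3), (1)(-5) + (0)(3)]ᵀ
= [3, -5]ᵀ
Result: (3, -5)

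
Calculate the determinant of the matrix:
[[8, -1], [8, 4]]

For a 2×2 matrix [[a, b], [c, d]], det = ad - bc
det = (8)(4) - (-1)(8) = 32 - -8 = 40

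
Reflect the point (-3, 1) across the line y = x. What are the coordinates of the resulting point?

Reflection across line y = x: (-3, 1) → (1, -3)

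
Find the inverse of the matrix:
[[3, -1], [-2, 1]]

For [[a,b],[c,d]], inverse = (1/det)·[[d,-b],[-c,a]]
det = (3)(1) - (-1)(-2) = 3 - 2 = 1
Inverse = [[1, 1], [2, 3]]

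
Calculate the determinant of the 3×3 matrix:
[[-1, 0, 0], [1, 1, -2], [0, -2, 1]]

Expansion along first row:
det = -1·det([[1,-2],[-2,1]]) - 0·det([[1,-2],[0,1]]) + 0·det([[1,1],[0,-2]])
    = -1·(1·1 - -2·-2) - 0·(1·1 - -2·0) + 0·(1·-2 - 1·0)
    = -1·-3 - 0·1 + 0·-2
    = 3 + 0 + 0 = 3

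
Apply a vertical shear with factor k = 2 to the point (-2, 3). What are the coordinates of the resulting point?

Shear matrix for vertical shear with factor k = 2:
[[1, 0], [2, 1]]
Result: (-2, 3) → (-2, -1)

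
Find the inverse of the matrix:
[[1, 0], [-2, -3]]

For [[a,b],[c,d]], inverse = (1/det)·[[d,-b],[-c,a]]
det = (1)(-3) - (0)(-2) = -3 - 0 = -3
Inverse = (1/-3)·[[-3, 0], [2, 1]]
= [[1, 0], [-2/3, -1/3]]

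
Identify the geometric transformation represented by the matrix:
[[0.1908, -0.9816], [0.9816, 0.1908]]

This matrix represents: rotation by 79° counterclockwise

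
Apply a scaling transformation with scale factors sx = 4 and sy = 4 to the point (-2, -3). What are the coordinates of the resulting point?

Scaling matrix:
[[4, 0], [0, 4]]
Result: (-2 × 4, -3 × 4) = (-8, -12)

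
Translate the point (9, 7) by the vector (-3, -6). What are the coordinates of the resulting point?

Translation by (-3, -6) (homogeneous matrix [[1, 0, -3], [0, 1, -6], [0, 0, 1]]):
x' = 9 + -3 = 6
y' = 7 + -6 = 1
Result: (6, 1)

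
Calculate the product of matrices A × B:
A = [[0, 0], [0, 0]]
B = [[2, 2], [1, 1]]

Matrix multiplication:
C[0][0] = 0×2 + 0×1 = 0
C[0][1] = 0×2 + 0×1 = 0
C[1][0] = 0×2 + 0×1 = 0
C[1][1] = 0×2 + 0×1 = 0
Result: [[0, 0], [0, 0]]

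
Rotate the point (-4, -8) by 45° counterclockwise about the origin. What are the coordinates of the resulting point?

Rotation matrix for 45°: [[cos 45°, -sin 45°], [sin 45°, cos 45°]] ≈ [[0.707107, -0.707107], [0.707107, 0.707107]]
[[0.707107, -0.707107], [0.707107, 0.707107]] × [-4, -8]ᵀ ≈ [2.8284, -8.4853]ᵀ
Result: (2.8284, -8.4853)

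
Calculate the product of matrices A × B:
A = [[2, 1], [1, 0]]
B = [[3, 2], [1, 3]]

Matrix multiplication:
C[0][0] = 2×3 + 1×1 = 7
C[0][1] = 2×2 + 1×3 = 7
C[1][0] = 1×3 + 0×1 = 3
C[1][1] = 1×2 + 0×3 = 2
Result: [[7, 7], [3, 2]]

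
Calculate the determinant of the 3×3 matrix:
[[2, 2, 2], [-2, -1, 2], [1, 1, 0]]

Expansion along first row:
det = 2·det([[-1,2],[1,0]]) - 2·det([[-2,2],[1,0]]) + 2·det([[-2,-1],[1,1]])
    = 2·(-1·0 - 2·1) - 2·(-2·0 - 2·1) + 2·(-2·1 - -1·1)
    = 2·-2 - 2·-2 + 2·-1
    = -4 + 4 + -2 = -2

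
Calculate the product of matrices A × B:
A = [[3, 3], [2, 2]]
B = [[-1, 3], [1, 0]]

Matrix multiplication:
C[0][0] = 3×-1 + 3×1 = 0
C[0][1] = 3×3 + 3×0 = 9
C[1][0] = 2×-1 + 2×1 = 0
C[1][1] = 2×3 + 2×0 = 6
Result: [[0, 9], [0, 6]]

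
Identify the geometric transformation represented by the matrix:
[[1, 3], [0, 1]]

This matrix represents: horizontal shear with factor 3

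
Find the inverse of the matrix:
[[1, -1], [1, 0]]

For [[a,b],[c,d]], inverse = (1/det)·[[d,-b],[-c,a]]
det = (1)(0) - (-1)(1) = 0 - -1 = 1
Inverse = [[0, 1], [-1, 1]]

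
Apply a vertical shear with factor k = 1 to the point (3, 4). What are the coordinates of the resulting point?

Shear matrix for vertical shear with factor k = 1:
[[1, 0], [1, 1]]
Result: (3, 4) → (3, 7)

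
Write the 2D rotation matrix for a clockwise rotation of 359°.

Rotation matrix formula: [[cos θ, -sin θ], [sin θ, cos θ]]
A clockwise rotation by 359° is equivalent to a counterclockwise rotation by -359°.
For θ = -359°:
cos(-359°) = 0.9998
sin(-359°) = 0.0175
Result: [[0.9998, -0.0175], [0.0175, 0.9998]]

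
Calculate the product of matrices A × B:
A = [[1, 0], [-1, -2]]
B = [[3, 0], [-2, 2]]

Matrix multiplication:
C[0][0] = 1×3 + 0×-2 = 3
C[0][1] = 1×0 + 0×2 = 0
C[1][0] = -1×3 + -2×-2 = 1
C[1][1] = -1×0 + -2×2 = -4
Result: [[3, 0], [1, -4]]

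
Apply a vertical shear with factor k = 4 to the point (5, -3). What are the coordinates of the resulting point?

Shear matrix for vertical shear with factor k = 4:
[[1, 0], [4, 1]]
Result: (5, -3) → (5, 17)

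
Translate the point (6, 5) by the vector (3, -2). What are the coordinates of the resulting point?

Translation by (3, -2) (homogeneous matrix [[1, 0, 3], [0, 1, -2], [0, 0, 1]]):
x' = 6 + 3 = 9
y' = 5 + -2 = 3
Result: (9, 3)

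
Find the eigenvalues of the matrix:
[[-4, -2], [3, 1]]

Characteristic equation: det(A - λI) = 0
λ² - (trace)λ + (det) = 0
trace = -4 + 1 = -3, det = (-4)(1) - (-2)(3) = 2
λ² - (-3)λ + (2) = 0
λ = (-3 ± √((-3)² - 4·(2))) / 2 = (-3 ± √1) / 2
Solving: λ = -2, -1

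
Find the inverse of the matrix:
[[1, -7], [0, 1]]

For [[a,b],[c,d]], inverse = (1/det)·[[d,-b],[-c,a]]
det = (1)(1) - (-7)(0) = 1 - 0 = 1
Inverse = [[1, 7], [0, 1]]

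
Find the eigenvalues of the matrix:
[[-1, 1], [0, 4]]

Characteristic equation: det(A - λI) = 0
λ² - (trace)λ + (det) = 0
trace = -1 + 4 = 3, det = (-1)(4) - (1)(0) = -4
λ² - (3)λ + (-4) = 0
λ = (3 ± √((3)² - 4·(-4))) / 2 = (3 ± √25) / 2
Solving: λ = -1, 4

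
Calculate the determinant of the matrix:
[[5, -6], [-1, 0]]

For a 2×2 matrix [[a, b], [c, d]], det = ad - bc
det = (5)(0) - (-6)(-1) = 0 - 6 = -6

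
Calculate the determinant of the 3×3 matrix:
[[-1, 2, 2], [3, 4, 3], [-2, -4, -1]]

Expansion along first row:
det = -1·det([[4,3],[-4,-1]]) - 2·det([[3,3],[-2,-1]]) + 2·det([[3,4],[-2,-4]])
    = -1·(4·-1 - 3·-4) - 2·(3·-1 - 3·-2) + 2·(3·-4 - 4·-2)
    = -1·8 - 2·3 + 2·-4
    = -8 + -6 + -8 = -22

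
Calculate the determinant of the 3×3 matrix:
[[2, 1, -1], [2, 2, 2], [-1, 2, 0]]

Expansion along first row:
det = 2·det([[2,2],[2,0]]) - 1·det([[2,2],[-1,0]]) + -1·det([[2,2],[-1,2]])
    = 2·(2·0 - 2·2) - 1·(2·0 - 2·-1) + -1·(2·2 - 2·-1)
    = 2·-4 - 1·2 + -1·6
    = -8 + -2 + -6 = -16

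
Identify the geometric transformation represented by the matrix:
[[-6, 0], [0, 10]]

This matrix represents: non-uniform scaling by sx = -6, sy = 10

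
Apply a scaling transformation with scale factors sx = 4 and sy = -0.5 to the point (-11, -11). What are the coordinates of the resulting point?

Scaling matrix:
[[4, 0], [0, -0.50]]
Result: (-11 × 4, -11 × -0.5) = (-44, 5.5)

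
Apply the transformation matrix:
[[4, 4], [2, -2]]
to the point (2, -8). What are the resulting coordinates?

Matrix multiplication:
[[4, 4], [2, -2]] × [2, -8]ᵀ
= [(4)(2) + (4)(-8), (2)(2) + (-2)(-8)]ᵀ
= [-24, 20]ᵀ
Result: (-24, 20)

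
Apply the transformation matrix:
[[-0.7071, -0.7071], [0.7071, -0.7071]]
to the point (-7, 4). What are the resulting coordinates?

Matrix multiplication:
[[-0.7071, -0.7071], [0.7071, -0.7071]] × [-7, 4]ᵀ
= [(-0.7071)(-7) + (-0.7071)(4), (0.7071)(-7) + (-0.7071)(4)]ᵀ
= [2.1213, -7.7781]ᵀ
Result: (2.1213, -7.7781)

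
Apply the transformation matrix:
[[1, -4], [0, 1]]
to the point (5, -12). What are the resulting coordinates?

Matrix multiplication:
[[1, -4], [0, 1]] × [5, -12]ᵀ
= [(1)(5) + (-4)(-12), (0)(5) + (1)(-12)]ᵀ
= [53, -12]ᵀ
Result: (53, -12)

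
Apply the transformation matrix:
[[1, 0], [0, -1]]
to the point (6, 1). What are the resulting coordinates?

Matrix multiplication:
[[1, 0], [0, -1]] × [6, 1]ᵀ
= [(1)(6) + (0)(1), (0)(6) + (-1)(1)]ᵀ
= [6, -1]ᵀ
Result: (6, -1)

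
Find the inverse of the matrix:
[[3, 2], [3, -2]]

For [[a,b],[c,d]], inverse = (1/det)·[[d,-b],[-c,a]]
det = (3)(-2) - (2)(3) = -6 - 6 = -12
Inverse = (1/-12)·[[-2, -2], [-3, 3]]
= [[1/6, 1/6], [1/4, -1/4]]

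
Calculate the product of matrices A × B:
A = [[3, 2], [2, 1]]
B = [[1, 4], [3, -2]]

Matrix multiplication:
C[0][0] = 3×1 + 2×3 = 9
C[0][1] = 3×4 + 2×-2 = 8
C[1][0] = 2×1 + 1×3 = 5
C[1][1] = 2×4 + 1×-2 = 6
Result: [[9, 8], [5, 6]]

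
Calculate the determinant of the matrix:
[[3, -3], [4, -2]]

For a 2×2 matrix [[a, b], [c, d]], det = ad - bc
det = (3)(-2) - (-3)(4) = -6 - -12 = 6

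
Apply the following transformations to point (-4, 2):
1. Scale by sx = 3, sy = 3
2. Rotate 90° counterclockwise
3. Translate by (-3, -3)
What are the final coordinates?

Step 1: Scale → (-12, 6)
Step 2: Rotate 90° → (-6, -12)
Step 3: Translate → (-9, -15)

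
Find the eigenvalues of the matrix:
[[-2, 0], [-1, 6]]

Characteristic equation: det(A - λI) = 0
λ² - (trace)λ + (det) = 0
trace = -2 + 6 = 4, det = (-2)(6) - (0)(-1) = -12
λ² - (4)λ + (-12) = 0
λ = (4 ± √((4)² - 4·(-12))) / 2 = (4 ± √64) / 2
Solving: λ = -2, 6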